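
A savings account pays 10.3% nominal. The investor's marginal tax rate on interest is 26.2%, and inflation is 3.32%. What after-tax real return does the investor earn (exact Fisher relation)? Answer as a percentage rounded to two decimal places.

4.14%

After-tax nominal return = 10.3% × (1 − 0.262) = 7.6014%.
1 + r = 1.076014 / 1.03320 = 1.041438
After-tax real rate = 1.041438 − 1 → 4.14%.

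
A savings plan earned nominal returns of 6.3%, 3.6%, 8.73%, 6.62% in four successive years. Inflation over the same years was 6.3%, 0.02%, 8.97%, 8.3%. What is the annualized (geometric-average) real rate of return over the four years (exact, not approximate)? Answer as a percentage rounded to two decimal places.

0.43%

Nominal growth factor = 1.0630 × 1.0360 × 1.0873 × 1.0662 = 1.27667715
Price-level growth factor = 1.0630 × 1.0002 × 1.0897 × 1.0830 = 1.25474514
Real growth factor = 1.27667715 / 1.25474514 = 1.01747926
Annualized real rate = 1.01747926^(1/4) − 1 = 0.4341% → 0.43%.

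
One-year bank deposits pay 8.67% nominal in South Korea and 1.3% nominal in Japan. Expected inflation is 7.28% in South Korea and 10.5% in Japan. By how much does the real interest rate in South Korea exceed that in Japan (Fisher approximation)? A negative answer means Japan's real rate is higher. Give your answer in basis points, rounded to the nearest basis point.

South Korea: 8.67% − 7.28% = 1.390%
Japan: 1.3% − 10.5% = -9.200%
Differential = 10.590% → 1059 basis points.

1059 basis points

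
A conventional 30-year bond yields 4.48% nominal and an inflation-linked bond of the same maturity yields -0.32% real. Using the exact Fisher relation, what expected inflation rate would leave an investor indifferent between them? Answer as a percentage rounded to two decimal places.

4.82%

(1 + π) = (1 + i)/(1 + r) = 1.04480 / 0.99680 = 1.048154
Break-even inflation = 1.048154 − 1 → 4.82%.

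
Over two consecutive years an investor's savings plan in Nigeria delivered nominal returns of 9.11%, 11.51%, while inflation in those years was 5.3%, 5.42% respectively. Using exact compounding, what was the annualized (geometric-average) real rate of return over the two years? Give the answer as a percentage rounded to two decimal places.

Compound the nominal returns: 1.0911 × 1.1151 = 1.21668561.
Compound inflation: 1.0530 × 1.0542 = 1.11007260.
Deflate: 1.21668561 / 1.11007260 = 1.09604148.
Annualized real rate = 1.09604148^(1/2) − 1 = 4.6920% → 4.69%.

4.69%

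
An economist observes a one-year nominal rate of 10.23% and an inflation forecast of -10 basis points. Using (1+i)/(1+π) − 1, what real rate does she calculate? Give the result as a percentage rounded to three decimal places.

By the Fisher identity, 1 + r = (1 + i)/(1 + π).
1 + r = 1.10230 / 0.99900 = 1.103403
r = 1.103403 − 1 = 10.3403%, i.e. 10.340%.

10.340%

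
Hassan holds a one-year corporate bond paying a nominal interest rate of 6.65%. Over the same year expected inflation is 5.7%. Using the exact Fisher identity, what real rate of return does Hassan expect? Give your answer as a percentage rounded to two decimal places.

1 + r = 1.06650 / 1.05700 = 1.008988
r = 1.008988 − 1 = 0.8988%, i.e. 0.90%.

0.90%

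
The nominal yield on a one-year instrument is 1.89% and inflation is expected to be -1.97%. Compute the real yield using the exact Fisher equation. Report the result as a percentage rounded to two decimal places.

1 + r = 1.01890 / 0.98030 = 1.039376
r = 1.039376 − 1 = 3.9376%, i.e. 3.94%.

3.94%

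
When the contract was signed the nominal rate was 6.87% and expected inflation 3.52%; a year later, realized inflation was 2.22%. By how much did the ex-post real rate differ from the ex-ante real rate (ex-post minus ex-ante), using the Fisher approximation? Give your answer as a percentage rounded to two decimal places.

1.30%

Ex-ante: 6.87% − 3.52% = 3.350%
Ex-post: 6.87% − 2.22% = 4.650%
Difference (ex-post − ex-ante) = 1.3000% → 1.30%.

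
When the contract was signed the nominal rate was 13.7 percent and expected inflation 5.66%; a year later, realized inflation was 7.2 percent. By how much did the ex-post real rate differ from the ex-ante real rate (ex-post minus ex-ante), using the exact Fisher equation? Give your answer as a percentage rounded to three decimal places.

Ex-ante: (1 + 0.1370)/(1 + 0.0566) − 1 = 7.6093%
Ex-post: (1 + 0.1370)/(1 + 0.0720) − 1 = 6.0634%
Difference (ex-post − ex-ante) = -1.5459% → -1.546%.

-1.546%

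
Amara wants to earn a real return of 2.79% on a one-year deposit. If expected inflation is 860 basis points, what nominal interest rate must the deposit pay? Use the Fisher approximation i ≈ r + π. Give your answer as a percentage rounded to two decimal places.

11.39%

i ≈ r + π = 2.79% + 8.6% = 11.39%.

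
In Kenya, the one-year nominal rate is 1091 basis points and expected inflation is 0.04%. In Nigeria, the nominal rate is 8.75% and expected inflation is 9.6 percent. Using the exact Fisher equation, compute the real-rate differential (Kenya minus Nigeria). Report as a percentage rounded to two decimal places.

11.64%

Kenya: (1 + 0.1091)/(1 + 0.0004) − 1 = 10.8657%
Nigeria: (1 + 0.0875)/(1 + 0.0960) − 1 = -0.7755%
Differential = 10.8657% − (-0.7755%) = 11.6412% → 11.64%.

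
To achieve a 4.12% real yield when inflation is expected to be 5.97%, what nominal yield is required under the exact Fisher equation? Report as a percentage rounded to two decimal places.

(1 + i) = (1 + r)(1 + π) = 1.04120 × 1.05970 = 1.10335964
i = 1.10335964 − 1, so the required nominal rate is 10.34%.

10.34%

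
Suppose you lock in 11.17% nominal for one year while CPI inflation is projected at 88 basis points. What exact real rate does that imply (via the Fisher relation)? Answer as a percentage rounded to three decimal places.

1 + r = 1.11170 / 1.00880 = 1.102002
r = 1.102002 − 1 = 10.2002%, i.e. 10.200%.

10.200%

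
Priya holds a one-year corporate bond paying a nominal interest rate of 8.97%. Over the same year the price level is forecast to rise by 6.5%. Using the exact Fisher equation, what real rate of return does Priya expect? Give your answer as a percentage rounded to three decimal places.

By the Fisher equation, 1 + r = (1 + i)/(1 + π).
1 + r = 1.08970 / 1.06500 = 1.023192
r = 1.023192 − 1 = 2.3192%, i.e. 2.319%.

2.319%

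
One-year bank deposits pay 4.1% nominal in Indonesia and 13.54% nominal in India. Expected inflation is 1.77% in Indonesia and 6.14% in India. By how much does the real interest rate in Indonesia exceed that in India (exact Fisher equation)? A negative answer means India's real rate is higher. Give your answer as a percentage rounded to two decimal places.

Indonesia: (1 + 0.0410)/(1 + 0.0177) − 1 = 2.2895%
India: (1 + 0.1354)/(1 + 0.0614) − 1 = 6.9719%
Differential = 2.2895% − 6.9719% = -4.6824% → -4.68%.

-4.68%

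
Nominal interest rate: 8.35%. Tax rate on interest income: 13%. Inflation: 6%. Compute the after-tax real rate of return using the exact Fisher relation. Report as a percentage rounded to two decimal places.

After-tax nominal return = 8.35% × (1 − 0.13) = 7.2645%.
1 + r = 1.072645 / 1.06000 = 1.011929
After-tax real rate = 1.011929 − 1 → 1.19%.

1.19%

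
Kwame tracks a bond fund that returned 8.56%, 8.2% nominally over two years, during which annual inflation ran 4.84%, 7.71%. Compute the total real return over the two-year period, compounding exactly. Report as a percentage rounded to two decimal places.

Compound the nominal returns: 1.0856 × 1.0820 = 1.174619.
Compound inflation: 1.0484 × 1.0771 = 1.129232.
Deflate: 1.174619 / 1.129232 = 1.040193.
Total real return = 1.040193 − 1 → 4.02%.

4.02%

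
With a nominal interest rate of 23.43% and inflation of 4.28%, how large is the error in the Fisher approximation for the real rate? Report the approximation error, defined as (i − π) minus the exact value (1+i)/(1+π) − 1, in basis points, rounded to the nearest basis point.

Approximate: r ≈ 23.430% − 4.280% = 19.1500%
Exact: (1 + 0.2343)/(1 + 0.0428) − 1 = 18.3640%
Error = 19.1500% − 18.3640% = 0.7860% → 79 basis points.

79 basis points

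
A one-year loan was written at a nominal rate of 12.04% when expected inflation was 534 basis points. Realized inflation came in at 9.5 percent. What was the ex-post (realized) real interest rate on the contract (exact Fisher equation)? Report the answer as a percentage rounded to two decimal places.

Ex-post: (1 + 0.1204)/(1 + 0.0950) − 1 = 2.3196%
So the realized real rate is 2.32%.

2.32%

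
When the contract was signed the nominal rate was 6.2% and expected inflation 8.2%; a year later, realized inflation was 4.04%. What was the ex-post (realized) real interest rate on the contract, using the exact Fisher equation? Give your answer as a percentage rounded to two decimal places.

Ex-post: (1 + 0.0620)/(1 + 0.0404) − 1 = 2.0761%
So the realized real rate is 2.08%.

2.08%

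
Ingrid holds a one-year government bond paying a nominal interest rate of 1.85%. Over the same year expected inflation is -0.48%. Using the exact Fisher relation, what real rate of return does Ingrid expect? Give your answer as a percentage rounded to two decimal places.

By the Fisher relation, 1 + r = (1 + i)/(1 + π).
1 + r = 1.01850 / 0.99520 = 1.023412
r = 1.023412 − 1 = 2.3412%, i.e. 2.34%.

2.34%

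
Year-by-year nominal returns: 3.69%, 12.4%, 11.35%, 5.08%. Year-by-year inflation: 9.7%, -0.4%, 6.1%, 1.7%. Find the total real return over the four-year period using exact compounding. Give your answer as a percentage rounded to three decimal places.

15.667%

Compound the nominal returns: 1.0369 × 1.1240 × 1.1135 × 1.0508 = 1.3636831.
Compound inflation: 1.0970 × 0.9960 × 1.0610 × 1.0170 = 1.1789688.
Deflate: 1.3636831 / 1.1789688 = 1.1566745.
Total real return = 1.1566745 − 1 → 15.667%.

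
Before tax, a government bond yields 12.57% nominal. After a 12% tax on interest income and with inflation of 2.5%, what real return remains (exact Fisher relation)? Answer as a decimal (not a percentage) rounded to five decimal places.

0.08353

After-tax nominal return = 12.57% × (1 − 0.12) = 11.0616%.
1 + r = 1.110616 / 1.02500 = 1.083528
After-tax real rate = 1.083528 − 1 → 0.08353.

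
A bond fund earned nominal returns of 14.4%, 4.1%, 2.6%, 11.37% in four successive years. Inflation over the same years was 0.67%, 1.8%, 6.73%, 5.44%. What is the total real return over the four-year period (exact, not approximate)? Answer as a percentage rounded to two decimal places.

Nominal growth factor = 1.1440 × 1.0410 × 1.0260 × 1.1137 = 1.360794
Price-level growth factor = 1.0067 × 1.0180 × 1.0673 × 1.0544 = 1.153293
Real growth factor = 1.360794 / 1.153293 = 1.179920
Total real return = 1.179920 − 1 → 17.99%.

17.99%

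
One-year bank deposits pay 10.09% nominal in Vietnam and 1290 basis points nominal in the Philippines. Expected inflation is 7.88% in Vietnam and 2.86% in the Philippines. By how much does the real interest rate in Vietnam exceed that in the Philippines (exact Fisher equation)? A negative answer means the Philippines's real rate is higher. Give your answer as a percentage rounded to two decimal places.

-7.71%

Vietnam: (1 + 0.1009)/(1 + 0.0788) − 1 = 2.0486%
The Philippines: (1 + 0.1290)/(1 + 0.0286) − 1 = 9.7608%
Differential = 2.0486% − 9.7608% = -7.7123% → -7.71%.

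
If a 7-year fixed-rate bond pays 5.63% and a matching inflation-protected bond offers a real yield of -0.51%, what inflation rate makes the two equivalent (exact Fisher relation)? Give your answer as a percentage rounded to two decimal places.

(1 + π) = (1 + i)/(1 + r) = 1.05630 / 0.99490 = 1.061715
Break-even inflation = 1.061715 − 1 → 6.17%.

6.17%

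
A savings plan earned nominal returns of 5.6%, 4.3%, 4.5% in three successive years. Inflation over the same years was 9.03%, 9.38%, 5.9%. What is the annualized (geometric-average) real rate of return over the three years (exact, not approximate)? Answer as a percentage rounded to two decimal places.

Compound the nominal returns: 1.0560 × 1.0430 × 1.0450 = 1.15097136.
Compound inflation: 1.0903 × 1.0938 × 1.0590 = 1.26293178.
Deflate: 1.15097136 / 1.26293178 = 0.91134880.
Annualized real rate = 0.91134880^(1/3) − 1 = -3.0469% → -3.05%.

-3.05%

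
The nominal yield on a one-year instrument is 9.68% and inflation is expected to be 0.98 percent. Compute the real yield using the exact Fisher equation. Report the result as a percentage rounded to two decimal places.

1 + r = 1.09680 / 1.00980 = 1.086156
r = 1.086156 − 1 = 8.6156%, i.e. 8.62%.

8.62%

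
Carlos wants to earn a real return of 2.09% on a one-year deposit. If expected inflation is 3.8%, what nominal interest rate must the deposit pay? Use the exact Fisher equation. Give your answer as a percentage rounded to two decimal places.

(1 + i) = (1 + r)(1 + π) = 1.02090 × 1.03800 = 1.0596942
i = 1.0596942 − 1, so the required nominal rate is 5.97%.

5.97%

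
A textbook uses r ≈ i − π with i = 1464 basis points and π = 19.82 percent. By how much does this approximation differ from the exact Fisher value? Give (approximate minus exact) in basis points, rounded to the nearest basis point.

-86 basis points

Approximate: r ≈ 14.640% − 19.820% = -5.1800%
Exact: (1 + 0.1464)/(1 + 0.1982) − 1 = -4.3232%
Error = -5.1800% − (-4.3232%) = -0.8568% → -86 basis points.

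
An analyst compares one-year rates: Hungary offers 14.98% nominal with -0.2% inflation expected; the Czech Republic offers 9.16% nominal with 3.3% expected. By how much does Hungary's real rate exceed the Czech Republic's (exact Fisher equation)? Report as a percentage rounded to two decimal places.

9.54%

Hungary: (1 + 0.1498)/(1 − 0.0020) − 1 = 15.2104%
The Czech Republic: (1 + 0.0916)/(1 + 0.0330) − 1 = 5.6728%
Differential = 15.2104% − 5.6728% = 9.5376% → 9.54%.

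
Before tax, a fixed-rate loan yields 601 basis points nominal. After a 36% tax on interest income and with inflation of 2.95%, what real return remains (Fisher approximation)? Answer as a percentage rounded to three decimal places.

0.896%

After-tax nominal return = 6.01% × (1 − 0.36) = 3.8464%.
r ≈ 3.8464% − 2.95% → 0.896%.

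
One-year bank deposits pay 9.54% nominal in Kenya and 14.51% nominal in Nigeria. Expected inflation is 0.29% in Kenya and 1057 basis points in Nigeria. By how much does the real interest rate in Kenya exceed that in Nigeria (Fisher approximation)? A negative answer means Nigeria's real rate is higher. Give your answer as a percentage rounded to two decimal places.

5.31%

Kenya: 9.54% − 0.29% = 9.250%
Nigeria: 14.51% − 10.57% = 3.940%
Differential = 5.310% → 5.31%.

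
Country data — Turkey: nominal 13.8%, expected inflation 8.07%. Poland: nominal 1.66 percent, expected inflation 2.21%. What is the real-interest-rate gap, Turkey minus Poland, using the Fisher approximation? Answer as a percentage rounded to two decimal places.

Turkey: 13.8% − 8.07% = 5.730%
Poland: 1.66% − 2.21% = -0.550%
Differential = 6.280% → 6.28%.

6.28%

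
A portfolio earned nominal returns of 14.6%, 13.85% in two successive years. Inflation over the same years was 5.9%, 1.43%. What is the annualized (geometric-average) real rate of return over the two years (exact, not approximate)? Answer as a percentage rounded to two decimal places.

10.21%

Nominal growth factor = 1.1460 × 1.1385 = 1.30472100
Price-level growth factor = 1.0590 × 1.0143 = 1.07414370
Real growth factor = 1.30472100 / 1.07414370 = 1.21466150
Annualized real rate = 1.21466150^(1/2) − 1 = 10.2117% → 10.21%.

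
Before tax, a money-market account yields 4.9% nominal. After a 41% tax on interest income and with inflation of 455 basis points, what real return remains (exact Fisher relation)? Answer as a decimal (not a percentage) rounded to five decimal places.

After-tax nominal return = 4.9% × (1 − 0.41) = 2.8910%.
1 + r = 1.02891 / 1.04550 = 0.984132
After-tax real rate = 0.984132 − 1 → -0.01587.

-0.01587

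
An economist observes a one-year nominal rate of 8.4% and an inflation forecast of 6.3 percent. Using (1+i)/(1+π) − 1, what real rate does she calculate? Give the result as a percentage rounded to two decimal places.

By the Fisher identity, 1 + r = (1 + i)/(1 + π).
1 + r = 1.08400 / 1.06300 = 1.019755
r = 1.019755 − 1 = 1.9755%, i.e. 1.98%.

1.98%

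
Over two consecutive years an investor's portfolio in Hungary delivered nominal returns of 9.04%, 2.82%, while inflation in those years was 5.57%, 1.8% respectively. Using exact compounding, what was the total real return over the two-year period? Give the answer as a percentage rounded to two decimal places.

Nominal growth factor = 1.0904 × 1.0282 = 1.121149
Price-level growth factor = 1.0557 × 1.0180 = 1.074703
Real growth factor = 1.121149 / 1.074703 = 1.043218
Total real return = 1.043218 − 1 → 4.32%.

4.32%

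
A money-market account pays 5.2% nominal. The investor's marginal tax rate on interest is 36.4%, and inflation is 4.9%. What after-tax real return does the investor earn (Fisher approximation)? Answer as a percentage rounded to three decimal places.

After-tax nominal return = 5.2% × (1 − 0.364) = 3.3072%.
r ≈ 3.3072% − 4.9% → -1.593%.

-1.593%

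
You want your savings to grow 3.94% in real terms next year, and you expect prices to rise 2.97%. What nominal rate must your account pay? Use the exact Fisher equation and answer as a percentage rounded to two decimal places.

7.03%

(1 + i) = (1 + r)(1 + π) = 1.03940 × 1.02970 = 1.07027018
i = 1.07027018 − 1, so the required nominal rate is 7.03%.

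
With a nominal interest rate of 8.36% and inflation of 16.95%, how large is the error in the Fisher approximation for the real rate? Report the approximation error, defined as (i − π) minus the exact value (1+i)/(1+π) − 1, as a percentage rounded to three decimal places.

-1.245%

Approximate: r ≈ 8.360% − 16.950% = -8.5900%
Exact: (1 + 0.0836)/(1 + 0.1695) − 1 = -7.3450%
Error = -8.5900% − (-7.3450%) = -1.2450% → -1.245%.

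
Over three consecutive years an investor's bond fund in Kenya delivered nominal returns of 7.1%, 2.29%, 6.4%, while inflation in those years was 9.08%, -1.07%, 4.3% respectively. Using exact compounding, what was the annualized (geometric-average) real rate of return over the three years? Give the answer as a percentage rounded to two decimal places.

1.17%

Nominal growth factor = 1.0710 × 1.0229 × 1.0640 = 1.16563956
Price-level growth factor = 1.0908 × 0.9893 × 1.0430 = 1.12553096
Real growth factor = 1.16563956 / 1.12553096 = 1.03563527
Annualized real rate = 1.03563527^(1/3) − 1 = 1.1740% → 1.17%.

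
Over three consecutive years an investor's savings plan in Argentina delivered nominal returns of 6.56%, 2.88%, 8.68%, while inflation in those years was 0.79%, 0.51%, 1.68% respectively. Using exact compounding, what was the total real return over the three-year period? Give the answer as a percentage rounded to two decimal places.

15.67%

Compound the nominal returns: 1.0656 × 1.0288 × 1.0868 = 1.191447.
Compound inflation: 1.0079 × 1.0051 × 1.0168 = 1.030059.
Deflate: 1.191447 / 1.030059 = 1.156678.
Total real return = 1.156678 − 1 → 15.67%.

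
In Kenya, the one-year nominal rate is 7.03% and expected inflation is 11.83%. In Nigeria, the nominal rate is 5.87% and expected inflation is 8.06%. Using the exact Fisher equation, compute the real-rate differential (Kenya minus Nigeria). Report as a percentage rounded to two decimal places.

-2.27%

Kenya: (1 + 0.0703)/(1 + 0.1183) − 1 = -4.2922%
Nigeria: (1 + 0.0587)/(1 + 0.0806) − 1 = -2.0267%
Differential = -4.2922% − (-2.0267%) = -2.2656% → -2.27%.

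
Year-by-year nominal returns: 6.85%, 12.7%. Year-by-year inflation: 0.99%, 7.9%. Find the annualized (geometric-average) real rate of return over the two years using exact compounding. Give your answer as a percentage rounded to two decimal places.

5.12%

Compound the nominal returns: 1.0685 × 1.1270 = 1.20419950.
Compound inflation: 1.0099 × 1.0790 = 1.08968210.
Deflate: 1.20419950 / 1.08968210 = 1.10509249.
Annualized real rate = 1.10509249^(1/2) − 1 = 5.1234% → 5.12%.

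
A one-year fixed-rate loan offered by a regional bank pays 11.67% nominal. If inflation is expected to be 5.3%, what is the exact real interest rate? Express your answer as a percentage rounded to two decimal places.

6.05%

1 + r = 1.11670 / 1.05300 = 1.060494
r = 1.060494 − 1 = 6.0494%, i.e. 6.05%.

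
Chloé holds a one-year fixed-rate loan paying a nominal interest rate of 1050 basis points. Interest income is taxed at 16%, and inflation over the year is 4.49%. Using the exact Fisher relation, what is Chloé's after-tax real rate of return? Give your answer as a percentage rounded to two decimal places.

After-tax nominal return = 10.5% × (1 − 0.16) = 8.8200%.
1 + r = 1.08820 / 1.04490 = 1.041439
After-tax real rate = 1.041439 − 1 → 4.14%.

4.14%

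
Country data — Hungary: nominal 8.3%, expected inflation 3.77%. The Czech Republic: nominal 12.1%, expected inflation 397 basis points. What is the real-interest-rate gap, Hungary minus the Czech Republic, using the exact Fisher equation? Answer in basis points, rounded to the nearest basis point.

-345 basis points

Hungary: (1 + 0.0830)/(1 + 0.0377) − 1 = 4.3654%
The Czech Republic: (1 + 0.1210)/(1 + 0.0397) − 1 = 7.8196%
Differential = 4.3654% − 7.8196% = -3.4541% → -345 basis points.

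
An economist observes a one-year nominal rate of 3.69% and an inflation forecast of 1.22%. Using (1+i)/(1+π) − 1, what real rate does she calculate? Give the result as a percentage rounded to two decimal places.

1 + r = 1.03690 / 1.01220 = 1.024402
r = 1.024402 − 1 = 2.4402%, i.e. 2.44%.

2.44%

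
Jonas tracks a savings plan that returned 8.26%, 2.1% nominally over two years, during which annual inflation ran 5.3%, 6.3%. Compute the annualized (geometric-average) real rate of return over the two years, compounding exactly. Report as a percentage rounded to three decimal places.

-0.628%

Compound the nominal returns: 1.0826 × 1.0210 = 1.105334600.
Compound inflation: 1.0530 × 1.0630 = 1.119339000.
Deflate: 1.105334600 / 1.119339000 = 0.987488688.
Annualized real rate = 0.987488688^(1/2) − 1 = -0.62753% → -0.628%.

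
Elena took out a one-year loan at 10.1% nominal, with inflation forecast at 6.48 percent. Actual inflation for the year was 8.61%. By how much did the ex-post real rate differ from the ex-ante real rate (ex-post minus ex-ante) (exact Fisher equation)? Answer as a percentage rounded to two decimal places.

-2.03%

Ex-ante: (1 + 0.1010)/(1 + 0.0648) − 1 = 3.3997%
Ex-post: (1 + 0.1010)/(1 + 0.0861) − 1 = 1.3719%
Difference (ex-post − ex-ante) = -2.0278% → -2.03%.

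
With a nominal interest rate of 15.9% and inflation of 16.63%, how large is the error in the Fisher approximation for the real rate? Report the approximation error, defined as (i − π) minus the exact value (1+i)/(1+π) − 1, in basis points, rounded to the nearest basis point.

Approximate: r ≈ 15.900% − 16.630% = -0.7300%
Exact: (1 + 0.1590)/(1 + 0.1663) − 1 = -0.6259%
Error = -0.7300% − (-0.6259%) = -0.1041% → -10 basis points.

-10 basis points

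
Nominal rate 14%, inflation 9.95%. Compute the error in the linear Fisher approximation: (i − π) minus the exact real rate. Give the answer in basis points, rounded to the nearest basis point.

37 basis points

Approximate: r ≈ 14.000% − 9.950% = 4.0500%
Exact: (1 + 0.1400)/(1 + 0.0995) − 1 = 3.6835%
Error = 4.0500% − 3.6835% = 0.3665% → 37 basis points.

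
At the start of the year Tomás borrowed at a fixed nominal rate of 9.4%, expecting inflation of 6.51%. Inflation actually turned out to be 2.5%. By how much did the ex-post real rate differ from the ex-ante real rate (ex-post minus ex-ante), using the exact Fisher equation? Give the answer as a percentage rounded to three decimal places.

4.018%

Ex-ante: (1 + 0.0940)/(1 + 0.0651) − 1 = 2.7134%
Ex-post: (1 + 0.0940)/(1 + 0.0250) − 1 = 6.7317%
Difference (ex-post − ex-ante) = 4.0183% → 4.018%.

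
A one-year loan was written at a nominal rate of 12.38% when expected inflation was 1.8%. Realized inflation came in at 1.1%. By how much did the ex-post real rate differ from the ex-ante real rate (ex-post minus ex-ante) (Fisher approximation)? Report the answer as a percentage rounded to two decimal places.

Ex-ante: 12.38% − 1.8% = 10.580%
Ex-post: 12.38% − 1.1% = 11.280%
Difference (ex-post − ex-ante) = 0.7000% → 0.70%.

0.70%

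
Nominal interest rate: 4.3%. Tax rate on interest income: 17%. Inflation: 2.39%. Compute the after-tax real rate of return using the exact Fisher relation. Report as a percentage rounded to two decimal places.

1.15%

After-tax nominal return = 4.3% × (1 − 0.17) = 3.5690%.
1 + r = 1.03569 / 1.02390 = 1.011515
After-tax real rate = 1.011515 − 1 → 1.15%.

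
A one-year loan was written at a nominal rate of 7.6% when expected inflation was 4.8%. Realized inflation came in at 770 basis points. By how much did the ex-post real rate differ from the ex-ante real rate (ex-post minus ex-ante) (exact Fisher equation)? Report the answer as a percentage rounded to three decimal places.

-2.765%

Ex-ante: (1 + 0.0760)/(1 + 0.0480) − 1 = 2.6718%
Ex-post: (1 + 0.0760)/(1 + 0.0770) − 1 = -0.0929%
Difference (ex-post − ex-ante) = -2.7646% → -2.765%.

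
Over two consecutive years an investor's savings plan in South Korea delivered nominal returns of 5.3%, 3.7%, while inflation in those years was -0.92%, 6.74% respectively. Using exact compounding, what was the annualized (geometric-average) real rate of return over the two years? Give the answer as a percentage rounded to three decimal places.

1.612%

Compound the nominal returns: 1.0530 × 1.0370 = 1.091961000.
Compound inflation: 0.9908 × 1.0674 = 1.057579920.
Deflate: 1.091961000 / 1.057579920 = 1.032509203.
Annualized real rate = 1.032509203^(1/2) − 1 = 1.61246% → 1.612%.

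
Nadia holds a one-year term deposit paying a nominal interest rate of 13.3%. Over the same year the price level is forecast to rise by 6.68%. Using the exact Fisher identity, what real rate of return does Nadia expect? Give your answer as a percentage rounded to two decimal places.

1 + r = 1.13300 / 1.06680 = 1.062055
r = 1.062055 − 1 = 6.2055%, i.e. 6.21%.

6.21%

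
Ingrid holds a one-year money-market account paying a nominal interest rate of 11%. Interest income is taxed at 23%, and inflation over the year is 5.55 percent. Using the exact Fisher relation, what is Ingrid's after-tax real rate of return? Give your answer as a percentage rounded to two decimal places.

After-tax nominal return = 11% × (1 − 0.23) = 8.4700%.
1 + r = 1.08470 / 1.05550 = 1.027665
After-tax real rate = 1.027665 − 1 → 2.77%.

2.77%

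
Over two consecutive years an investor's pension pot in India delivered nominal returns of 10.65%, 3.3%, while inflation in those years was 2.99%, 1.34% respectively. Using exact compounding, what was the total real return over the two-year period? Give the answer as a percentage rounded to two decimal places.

Nominal growth factor = 1.1065 × 1.0330 = 1.143015
Price-level growth factor = 1.0299 × 1.0134 = 1.043701
Real growth factor = 1.143015 / 1.043701 = 1.095155
Total real return = 1.095155 − 1 → 9.52%.

9.52%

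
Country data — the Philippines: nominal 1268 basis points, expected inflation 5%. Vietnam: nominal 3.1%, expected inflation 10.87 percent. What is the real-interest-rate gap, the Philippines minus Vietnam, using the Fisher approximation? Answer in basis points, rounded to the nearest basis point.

1545 basis points

The Philippines: 12.68% − 5% = 7.680%
Vietnam: 3.1% − 10.87% = -7.770%
Differential = 15.450% → 1545 basis points.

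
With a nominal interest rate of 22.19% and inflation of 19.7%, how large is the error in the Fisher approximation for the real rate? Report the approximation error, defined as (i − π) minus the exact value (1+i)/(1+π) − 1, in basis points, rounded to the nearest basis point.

41 basis points

Approximate: r ≈ 22.190% − 19.700% = 2.4900%
Exact: (1 + 0.2219)/(1 + 0.1970) − 1 = 2.0802%
Error = 2.4900% − 2.0802% = 0.4098% → 41 basis points.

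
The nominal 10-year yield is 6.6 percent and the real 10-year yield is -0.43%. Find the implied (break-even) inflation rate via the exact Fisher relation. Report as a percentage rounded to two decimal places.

7.06%

(1 + π) = (1 + i)/(1 + r) = 1.06600 / 0.99570 = 1.070604
Break-even inflation = 1.070604 − 1 → 7.06%.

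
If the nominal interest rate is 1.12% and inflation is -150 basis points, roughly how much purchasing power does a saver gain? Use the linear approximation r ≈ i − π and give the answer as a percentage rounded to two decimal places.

2.62%

r ≈ i − π = 1.12% − (-1.5%) = 2.62%.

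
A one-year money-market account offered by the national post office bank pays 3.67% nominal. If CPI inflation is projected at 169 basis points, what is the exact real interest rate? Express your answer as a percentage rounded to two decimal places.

1.95%

1 + r = 1.03670 / 1.01690 = 1.019471
r = 1.019471 − 1 = 1.9471%, i.e. 1.95%.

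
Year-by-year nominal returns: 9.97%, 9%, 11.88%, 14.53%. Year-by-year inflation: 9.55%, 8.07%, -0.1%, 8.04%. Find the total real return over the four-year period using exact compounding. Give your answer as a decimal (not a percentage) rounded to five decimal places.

Nominal growth factor = 1.0997 × 1.0900 × 1.1188 × 1.1453 = 1.535934
Price-level growth factor = 1.0955 × 1.0807 × 0.9990 × 1.0804 = 1.277814
Real growth factor = 1.535934 / 1.277814 = 1.202001
Total real return = 1.202001 − 1 → 0.20200.

0.20200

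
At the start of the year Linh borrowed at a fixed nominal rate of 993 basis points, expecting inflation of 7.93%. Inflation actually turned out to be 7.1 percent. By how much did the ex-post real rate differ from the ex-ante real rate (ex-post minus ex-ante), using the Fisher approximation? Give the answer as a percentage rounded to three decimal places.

Ex-ante: 9.93% − 7.93% = 2.000%
Ex-post: 9.93% − 7.1% = 2.830%
Difference (ex-post − ex-ante) = 0.8300% → 0.830%.

0.830%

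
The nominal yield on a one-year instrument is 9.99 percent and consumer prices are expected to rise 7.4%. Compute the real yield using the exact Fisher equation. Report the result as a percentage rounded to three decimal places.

By the Fisher relation, 1 + r = (1 + i)/(1 + π).
1 + r = 1.09990 / 1.07400 = 1.0241155
r = 1.0241155 − 1 = 2.41155%, i.e. 2.412%.

2.412%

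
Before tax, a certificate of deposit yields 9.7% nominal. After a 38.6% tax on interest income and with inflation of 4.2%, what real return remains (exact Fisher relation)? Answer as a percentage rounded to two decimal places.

1.69%

After-tax nominal return = 9.7% × (1 − 0.386) = 5.9558%.
1 + r = 1.059558 / 1.04200 = 1.0168503
After-tax real rate = 1.0168503 − 1 → 1.69%.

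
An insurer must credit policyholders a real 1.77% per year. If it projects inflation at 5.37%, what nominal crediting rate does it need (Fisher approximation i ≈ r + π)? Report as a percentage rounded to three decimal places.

i ≈ r + π = 1.77% + 5.37% = 7.140%.

7.140%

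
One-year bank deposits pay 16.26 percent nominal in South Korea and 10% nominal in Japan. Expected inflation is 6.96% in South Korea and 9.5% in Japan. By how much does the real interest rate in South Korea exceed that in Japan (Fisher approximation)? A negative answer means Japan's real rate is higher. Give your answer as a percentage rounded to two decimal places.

South Korea: 16.26% − 6.96% = 9.300%
Japan: 10% − 9.5% = 0.500%
Differential = 8.800% → 8.80%.

8.80%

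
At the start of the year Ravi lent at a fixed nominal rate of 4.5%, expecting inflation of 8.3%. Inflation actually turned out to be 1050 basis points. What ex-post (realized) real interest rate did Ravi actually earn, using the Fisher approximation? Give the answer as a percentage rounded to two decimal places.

-6.00%

Ex-post: 4.5% − 10.5% = -6.000%
So the realized real rate is -6.00%.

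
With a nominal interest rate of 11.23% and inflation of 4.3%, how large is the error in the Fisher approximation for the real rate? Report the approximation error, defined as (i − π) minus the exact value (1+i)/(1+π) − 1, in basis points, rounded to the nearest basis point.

29 basis points

Approximate: r ≈ 11.230% − 4.300% = 6.9300%
Exact: (1 + 0.1123)/(1 + 0.0430) − 1 = 6.6443%
Error = 6.9300% − 6.6443% = 0.2857% → 29 basis points.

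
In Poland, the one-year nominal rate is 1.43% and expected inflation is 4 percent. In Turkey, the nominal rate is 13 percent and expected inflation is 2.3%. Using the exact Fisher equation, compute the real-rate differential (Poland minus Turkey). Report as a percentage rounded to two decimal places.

-12.93%

Poland: (1 + 0.0143)/(1 + 0.0400) − 1 = -2.4712%
Turkey: (1 + 0.1300)/(1 + 0.0230) − 1 = 10.4594%
Differential = -2.4712% − 10.4594% = -12.9306% → -12.93%.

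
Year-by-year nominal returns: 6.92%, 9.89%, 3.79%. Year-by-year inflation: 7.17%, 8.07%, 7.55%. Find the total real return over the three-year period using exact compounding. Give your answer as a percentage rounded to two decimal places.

-2.10%

Nominal growth factor = 1.0692 × 1.0989 × 1.0379 = 1.219474
Price-level growth factor = 1.0717 × 1.0807 × 1.0755 = 1.245629
Real growth factor = 1.219474 / 1.245629 = 0.979003
Total real return = 0.979003 − 1 → -2.10%.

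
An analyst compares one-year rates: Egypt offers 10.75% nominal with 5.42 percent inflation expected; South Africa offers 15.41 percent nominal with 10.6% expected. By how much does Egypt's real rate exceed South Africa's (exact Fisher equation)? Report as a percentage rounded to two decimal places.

0.71%

Egypt: (1 + 0.1075)/(1 + 0.0542) − 1 = 5.0560%
South Africa: (1 + 0.1541)/(1 + 0.1060) − 1 = 4.3490%
Differential = 5.0560% − 4.3490% = 0.7070% → 0.71%.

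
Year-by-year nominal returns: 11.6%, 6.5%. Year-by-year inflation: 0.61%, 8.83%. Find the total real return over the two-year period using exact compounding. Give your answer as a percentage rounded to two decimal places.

Compound the nominal returns: 1.1160 × 1.0650 = 1.188540.
Compound inflation: 1.0061 × 1.0883 = 1.094939.
Deflate: 1.188540 / 1.094939 = 1.085485.
Total real return = 1.085485 − 1 → 8.55%.

8.55%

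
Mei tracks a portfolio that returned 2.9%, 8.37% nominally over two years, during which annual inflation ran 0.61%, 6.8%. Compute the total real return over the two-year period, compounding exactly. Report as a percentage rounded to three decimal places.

Nominal growth factor = 1.0290 × 1.0837 = 1.115127
Price-level growth factor = 1.0061 × 1.0680 = 1.074515
Real growth factor = 1.115127 / 1.074515 = 1.037796
Total real return = 1.037796 − 1 → 3.780%.

3.780%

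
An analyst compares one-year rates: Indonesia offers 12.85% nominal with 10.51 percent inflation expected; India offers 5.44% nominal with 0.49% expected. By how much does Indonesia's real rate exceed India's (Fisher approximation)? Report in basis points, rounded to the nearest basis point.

-261 basis points

Indonesia: 12.85% − 10.51% = 2.340%
India: 5.44% − 0.49% = 4.950%
Differential = -2.610% → -261 basis points.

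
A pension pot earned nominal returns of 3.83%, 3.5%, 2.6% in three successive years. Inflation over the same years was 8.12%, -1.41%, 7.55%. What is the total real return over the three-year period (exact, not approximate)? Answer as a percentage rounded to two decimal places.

-3.83%

Compound the nominal returns: 1.0383 × 1.0350 × 1.0260 = 1.102581.
Compound inflation: 1.0812 × 0.9859 × 1.0755 = 1.146435.
Deflate: 1.102581 / 1.146435 = 0.961748.
Total real return = 0.961748 − 1 → -3.83%.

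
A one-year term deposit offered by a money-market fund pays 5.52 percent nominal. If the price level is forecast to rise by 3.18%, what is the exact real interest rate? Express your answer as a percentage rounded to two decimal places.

1 + r = 1.05520 / 1.03180 = 1.022679
r = 1.022679 − 1 = 2.2679%, i.e. 2.27%.

2.27%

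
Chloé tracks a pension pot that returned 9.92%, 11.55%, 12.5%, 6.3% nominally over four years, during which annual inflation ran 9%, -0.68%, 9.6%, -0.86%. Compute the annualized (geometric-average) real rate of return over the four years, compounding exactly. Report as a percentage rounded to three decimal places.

Compound the nominal returns: 1.0992 × 1.1155 × 1.1250 × 1.0630 = 1.46633122.
Compound inflation: 1.0900 × 0.9932 × 1.0960 × 0.9914 = 1.17631241.
Deflate: 1.46633122 / 1.17631241 = 1.24654914.
Annualized real rate = 1.24654914^(1/4) − 1 = 5.6641% → 5.664%.

5.664%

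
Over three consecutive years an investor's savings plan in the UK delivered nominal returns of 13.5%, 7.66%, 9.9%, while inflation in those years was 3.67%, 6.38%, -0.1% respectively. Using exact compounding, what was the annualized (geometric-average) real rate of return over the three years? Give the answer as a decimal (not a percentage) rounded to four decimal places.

0.0682

Compound the nominal returns: 1.1350 × 1.0766 × 1.0990 = 1.34291316.
Compound inflation: 1.0367 × 1.0638 × 0.9990 = 1.10173862.
Deflate: 1.34291316 / 1.10173862 = 1.21890359.
Annualized real rate = 1.21890359^(1/3) − 1 = 6.8210% → 0.0682.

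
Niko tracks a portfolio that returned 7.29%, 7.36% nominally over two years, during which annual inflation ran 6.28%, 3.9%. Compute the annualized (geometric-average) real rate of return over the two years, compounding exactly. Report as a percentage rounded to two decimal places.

Nominal growth factor = 1.0729 × 1.0736 = 1.15186544
Price-level growth factor = 1.0628 × 1.0390 = 1.10424920
Real growth factor = 1.15186544 / 1.10424920 = 1.04312092
Annualized real rate = 1.04312092^(1/2) − 1 = 2.1333% → 2.13%.

2.13%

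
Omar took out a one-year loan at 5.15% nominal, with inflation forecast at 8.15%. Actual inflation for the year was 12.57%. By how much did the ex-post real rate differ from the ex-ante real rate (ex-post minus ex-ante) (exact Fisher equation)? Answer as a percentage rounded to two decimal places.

Ex-ante: (1 + 0.0515)/(1 + 0.0815) − 1 = -2.7739%
Ex-post: (1 + 0.0515)/(1 + 0.1257) − 1 = -6.5915%
Difference (ex-post − ex-ante) = -3.8175% → -3.82%.

-3.82%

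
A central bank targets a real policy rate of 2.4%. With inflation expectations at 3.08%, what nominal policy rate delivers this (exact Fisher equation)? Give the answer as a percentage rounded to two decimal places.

(1 + i) = (1 + r)(1 + π) = 1.02400 × 1.03080 = 1.0555392
i = 1.0555392 − 1, so the required nominal rate is 5.55%.

5.55%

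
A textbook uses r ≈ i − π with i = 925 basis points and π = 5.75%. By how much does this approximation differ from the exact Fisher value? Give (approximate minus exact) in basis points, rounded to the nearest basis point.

Approximate: r ≈ 9.250% − 5.750% = 3.5000%
Exact: (1 + 0.0925)/(1 + 0.0575) − 1 = 3.3097%
Error = 3.5000% − 3.3097% = 0.1903% → 19 basis points.

19 basis points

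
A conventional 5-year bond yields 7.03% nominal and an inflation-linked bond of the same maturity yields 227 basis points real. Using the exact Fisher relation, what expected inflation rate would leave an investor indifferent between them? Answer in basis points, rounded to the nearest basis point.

(1 + π) = (1 + i)/(1 + r) = 1.07030 / 1.02270 = 1.046543
Break-even inflation = 1.046543 − 1 → 465 basis points.

465 basis points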